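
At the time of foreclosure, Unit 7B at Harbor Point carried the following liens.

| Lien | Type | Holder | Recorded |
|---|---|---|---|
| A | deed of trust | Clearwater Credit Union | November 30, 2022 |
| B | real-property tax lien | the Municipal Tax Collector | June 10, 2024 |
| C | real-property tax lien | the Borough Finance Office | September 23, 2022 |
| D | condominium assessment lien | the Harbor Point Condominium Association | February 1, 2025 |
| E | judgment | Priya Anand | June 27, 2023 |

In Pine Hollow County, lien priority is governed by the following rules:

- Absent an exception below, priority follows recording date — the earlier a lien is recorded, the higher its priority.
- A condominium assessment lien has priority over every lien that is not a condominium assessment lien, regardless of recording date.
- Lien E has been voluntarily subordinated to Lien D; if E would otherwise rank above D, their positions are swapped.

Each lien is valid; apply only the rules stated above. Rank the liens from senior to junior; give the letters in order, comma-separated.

D is a condominium assessment lien, so it outranks all other liens regardless of date.
Among the remaining liens, by effective date: C (September 23, 2022), A (November 30, 2022), E (June 27, 2023), B (June 10, 2024).
E is already junior to D, so the subordination agreement changes nothing.

D, C, A, E, B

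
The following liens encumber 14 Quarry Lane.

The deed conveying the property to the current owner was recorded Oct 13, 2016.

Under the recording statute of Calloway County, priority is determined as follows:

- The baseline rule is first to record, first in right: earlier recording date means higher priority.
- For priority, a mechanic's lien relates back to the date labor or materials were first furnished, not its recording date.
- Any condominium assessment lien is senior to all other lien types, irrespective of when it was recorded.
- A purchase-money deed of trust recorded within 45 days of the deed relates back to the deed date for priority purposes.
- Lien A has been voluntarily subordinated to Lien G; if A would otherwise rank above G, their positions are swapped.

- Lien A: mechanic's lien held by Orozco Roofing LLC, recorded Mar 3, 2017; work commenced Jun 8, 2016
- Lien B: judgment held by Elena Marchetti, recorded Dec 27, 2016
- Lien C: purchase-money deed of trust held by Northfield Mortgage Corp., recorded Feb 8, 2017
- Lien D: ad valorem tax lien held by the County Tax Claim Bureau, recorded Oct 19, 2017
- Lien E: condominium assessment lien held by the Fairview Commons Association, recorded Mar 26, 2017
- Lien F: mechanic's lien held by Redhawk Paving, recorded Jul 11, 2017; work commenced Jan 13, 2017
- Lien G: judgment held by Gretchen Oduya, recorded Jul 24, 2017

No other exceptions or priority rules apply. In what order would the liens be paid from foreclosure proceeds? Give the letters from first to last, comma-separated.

E, G, B, F, C, A, D

Effective dates: A is treated as recorded Jun 8, 2016, the work-commencement date; C was recorded 118 days after the deed — beyond 45 days — so no relation-back applies; F relates back to Jan 13, 2017 (work commenced).
As a condominium assessment lien, E is senior to every other lien.
Among the remaining liens, by effective date: A (Jun 8, 2016), B (Dec 27, 2016), F (Jan 13, 2017), C (Feb 8, 2017), G (Jul 24, 2017), D (Oct 19, 2017).
A is senior to G before the subordination, so the two trade places.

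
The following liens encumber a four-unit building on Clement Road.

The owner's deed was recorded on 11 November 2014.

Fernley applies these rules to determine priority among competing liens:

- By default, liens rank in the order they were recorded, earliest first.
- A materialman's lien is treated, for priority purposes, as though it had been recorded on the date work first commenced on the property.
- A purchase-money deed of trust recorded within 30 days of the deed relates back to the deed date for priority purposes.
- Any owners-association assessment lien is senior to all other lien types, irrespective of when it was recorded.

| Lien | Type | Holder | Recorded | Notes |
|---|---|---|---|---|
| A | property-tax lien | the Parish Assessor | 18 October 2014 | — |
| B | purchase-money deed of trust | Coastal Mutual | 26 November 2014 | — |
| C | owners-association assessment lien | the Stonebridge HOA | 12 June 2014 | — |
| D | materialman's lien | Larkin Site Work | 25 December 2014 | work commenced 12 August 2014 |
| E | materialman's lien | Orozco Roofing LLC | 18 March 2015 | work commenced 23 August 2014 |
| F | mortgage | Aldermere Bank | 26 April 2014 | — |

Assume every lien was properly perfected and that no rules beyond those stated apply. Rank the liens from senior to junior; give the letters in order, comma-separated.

C, F, D, E, A, B

Effective dates: B was recorded within the 30-day window, so its effective date is the deed date 11 November 2014; D's effective date is 12 August 2014, when work began; E relates back to 23 August 2014 (work commenced).
C is an owners-association assessment lien, so it outranks all other liens regardless of date.
Ordering the rest by effective date: F (26 April 2014), D (12 August 2014), E (23 August 2014), A (18 October 2014), B (11 November 2014).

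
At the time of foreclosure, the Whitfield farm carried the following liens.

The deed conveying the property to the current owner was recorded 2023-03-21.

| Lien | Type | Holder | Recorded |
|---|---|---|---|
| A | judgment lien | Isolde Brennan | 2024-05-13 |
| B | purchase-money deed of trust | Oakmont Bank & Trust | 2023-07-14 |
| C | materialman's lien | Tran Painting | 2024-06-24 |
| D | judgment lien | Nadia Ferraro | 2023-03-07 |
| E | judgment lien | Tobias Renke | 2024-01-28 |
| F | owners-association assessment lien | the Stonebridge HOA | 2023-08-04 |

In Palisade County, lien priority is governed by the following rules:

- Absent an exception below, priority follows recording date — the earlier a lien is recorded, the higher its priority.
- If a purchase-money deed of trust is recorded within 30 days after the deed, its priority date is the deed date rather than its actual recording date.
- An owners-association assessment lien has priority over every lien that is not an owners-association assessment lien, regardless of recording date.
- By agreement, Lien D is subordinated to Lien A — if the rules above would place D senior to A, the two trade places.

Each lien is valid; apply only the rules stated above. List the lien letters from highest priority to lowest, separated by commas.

F, A, B, E, D, C

Effective dates after the stated exceptions: B was recorded 115 days after the deed — beyond 30 days — so no relation-back applies.
F is an owners-association assessment lien and takes priority over every other lien.
The other liens, earliest effective date first: D (2023-03-07), B (2023-07-14), E (2024-01-28), A (2024-05-13), C (2024-06-24).
D is senior to A before the subordination, so the two trade places.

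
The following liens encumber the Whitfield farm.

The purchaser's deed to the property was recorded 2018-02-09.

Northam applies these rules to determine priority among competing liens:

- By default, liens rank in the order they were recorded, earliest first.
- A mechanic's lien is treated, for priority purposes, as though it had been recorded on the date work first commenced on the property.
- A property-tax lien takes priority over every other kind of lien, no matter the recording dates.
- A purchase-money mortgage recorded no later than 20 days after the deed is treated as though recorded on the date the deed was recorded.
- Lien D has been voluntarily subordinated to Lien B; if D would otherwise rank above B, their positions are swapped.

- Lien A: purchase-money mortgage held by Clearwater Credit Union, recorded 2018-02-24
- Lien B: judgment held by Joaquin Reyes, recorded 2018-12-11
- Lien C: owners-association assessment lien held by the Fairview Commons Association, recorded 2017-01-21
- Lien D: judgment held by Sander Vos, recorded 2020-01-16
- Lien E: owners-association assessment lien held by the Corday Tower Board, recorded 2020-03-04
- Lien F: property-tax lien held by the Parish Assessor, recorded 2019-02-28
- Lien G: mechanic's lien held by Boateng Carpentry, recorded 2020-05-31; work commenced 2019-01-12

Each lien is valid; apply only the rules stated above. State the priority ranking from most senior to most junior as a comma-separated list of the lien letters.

F, C, A, B, G, D, E

Adjusting effective dates: A relates back to the deed date 2018-02-09; G relates back to 2019-01-12 (work commenced).
As a property-tax lien, F is senior to every other lien.
The other liens, earliest effective date first: C (2017-01-21), A (2018-02-09), B (2018-12-11), G (2019-01-12), D (2020-01-16), E (2020-03-04).
D already ranks below B; the subordination has no effect.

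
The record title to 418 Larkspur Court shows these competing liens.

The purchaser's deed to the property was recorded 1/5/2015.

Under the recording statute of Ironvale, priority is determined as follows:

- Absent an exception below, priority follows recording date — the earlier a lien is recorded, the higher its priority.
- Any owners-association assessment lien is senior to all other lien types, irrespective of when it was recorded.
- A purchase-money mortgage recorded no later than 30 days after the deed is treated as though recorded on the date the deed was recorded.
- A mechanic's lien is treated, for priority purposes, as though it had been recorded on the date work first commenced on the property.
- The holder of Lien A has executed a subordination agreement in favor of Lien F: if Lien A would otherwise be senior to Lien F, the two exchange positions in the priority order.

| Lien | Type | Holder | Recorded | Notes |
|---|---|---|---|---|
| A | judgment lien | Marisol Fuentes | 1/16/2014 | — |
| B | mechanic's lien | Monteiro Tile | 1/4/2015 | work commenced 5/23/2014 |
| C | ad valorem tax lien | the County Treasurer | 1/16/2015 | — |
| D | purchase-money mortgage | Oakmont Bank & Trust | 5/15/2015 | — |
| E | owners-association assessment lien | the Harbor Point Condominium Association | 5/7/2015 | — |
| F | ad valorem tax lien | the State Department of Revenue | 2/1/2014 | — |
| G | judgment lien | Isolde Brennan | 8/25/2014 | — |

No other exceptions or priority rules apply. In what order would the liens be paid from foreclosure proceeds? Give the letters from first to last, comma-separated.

E, F, A, B, G, C, D

Effective dates: B relates back to 5/23/2014 (work commenced); D was recorded 130 days after the deed — beyond 30 days — so no relation-back applies.
As an owners-association assessment lien, E is senior to every other lien.
The other liens, earliest effective date first: A (1/16/2014), F (2/1/2014), B (5/23/2014), G (8/25/2014), C (1/16/2015), D (5/15/2015).
The subordination applies — A was senior to F — so A and F swap.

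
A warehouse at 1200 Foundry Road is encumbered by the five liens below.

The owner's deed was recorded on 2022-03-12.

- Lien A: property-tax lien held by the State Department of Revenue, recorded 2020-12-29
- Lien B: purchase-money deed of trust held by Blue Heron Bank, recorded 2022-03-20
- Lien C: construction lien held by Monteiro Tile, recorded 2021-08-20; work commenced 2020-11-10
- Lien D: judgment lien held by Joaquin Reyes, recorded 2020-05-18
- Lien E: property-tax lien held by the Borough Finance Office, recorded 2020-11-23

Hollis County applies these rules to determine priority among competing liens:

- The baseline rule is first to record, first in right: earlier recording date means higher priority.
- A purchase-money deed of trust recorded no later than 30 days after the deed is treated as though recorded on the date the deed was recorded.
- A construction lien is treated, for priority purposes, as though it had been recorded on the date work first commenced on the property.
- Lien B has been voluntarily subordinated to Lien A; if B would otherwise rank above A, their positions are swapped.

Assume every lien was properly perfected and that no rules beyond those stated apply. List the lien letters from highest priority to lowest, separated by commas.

D, C, E, A, B

Adjusting effective dates: B was recorded within the 30-day window, so its effective date is the deed date 2022-03-12; C relates back to 2020-11-10 (work commenced).
By effective date, earliest first: D (2020-05-18), C (2020-11-10), E (2020-11-23), A (2020-12-29), B (2022-03-12).
B is already junior to A, so the subordination agreement changes nothing.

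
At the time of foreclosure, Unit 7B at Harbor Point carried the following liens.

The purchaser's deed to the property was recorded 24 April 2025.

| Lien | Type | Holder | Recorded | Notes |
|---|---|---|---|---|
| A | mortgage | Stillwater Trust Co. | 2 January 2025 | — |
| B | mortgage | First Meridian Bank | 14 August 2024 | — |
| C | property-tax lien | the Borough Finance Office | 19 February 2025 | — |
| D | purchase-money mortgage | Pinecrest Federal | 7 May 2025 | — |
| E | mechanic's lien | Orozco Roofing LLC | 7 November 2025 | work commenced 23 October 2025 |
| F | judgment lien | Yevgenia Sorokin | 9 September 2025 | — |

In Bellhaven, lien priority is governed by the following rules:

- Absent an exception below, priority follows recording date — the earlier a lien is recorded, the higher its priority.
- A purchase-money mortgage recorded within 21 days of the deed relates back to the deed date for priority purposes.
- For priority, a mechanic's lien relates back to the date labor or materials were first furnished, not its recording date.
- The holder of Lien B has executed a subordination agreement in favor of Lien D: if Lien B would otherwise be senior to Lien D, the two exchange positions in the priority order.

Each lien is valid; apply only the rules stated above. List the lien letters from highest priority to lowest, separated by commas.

D, A, C, B, F, E

Effective dates: D was recorded within the 21-day window, so its effective date is the deed date 24 April 2025; E's effective date is 23 October 2025, when work began.
Sorted by effective date: B (14 August 2024), A (2 January 2025), C (19 February 2025), D (24 April 2025), F (9 September 2025), E (23 October 2025).
B is senior to D before the subordination, so the two trade places.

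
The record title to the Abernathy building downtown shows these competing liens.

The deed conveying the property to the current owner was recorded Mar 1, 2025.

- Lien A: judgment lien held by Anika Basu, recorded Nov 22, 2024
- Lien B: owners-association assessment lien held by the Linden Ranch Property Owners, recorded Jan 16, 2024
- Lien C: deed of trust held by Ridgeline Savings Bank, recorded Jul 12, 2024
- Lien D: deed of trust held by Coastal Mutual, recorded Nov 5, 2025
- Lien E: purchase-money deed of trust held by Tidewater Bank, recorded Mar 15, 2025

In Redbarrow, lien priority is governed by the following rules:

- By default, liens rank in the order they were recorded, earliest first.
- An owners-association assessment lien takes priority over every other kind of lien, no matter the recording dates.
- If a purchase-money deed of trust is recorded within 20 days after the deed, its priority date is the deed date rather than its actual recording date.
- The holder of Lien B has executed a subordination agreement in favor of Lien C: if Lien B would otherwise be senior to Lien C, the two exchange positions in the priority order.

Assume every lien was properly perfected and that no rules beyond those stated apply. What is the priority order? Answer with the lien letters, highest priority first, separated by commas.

C, B, A, E, D

Adjusting effective dates: E relates back to the deed date Mar 1, 2025.
B is an owners-association assessment lien and takes priority over every other lien.
The other liens, earliest effective date first: C (Jul 12, 2024), A (Nov 22, 2024), E (Mar 1, 2025), D (Nov 5, 2025).
B would otherwise be senior to C, so under the subordination agreement B and C exchange positions.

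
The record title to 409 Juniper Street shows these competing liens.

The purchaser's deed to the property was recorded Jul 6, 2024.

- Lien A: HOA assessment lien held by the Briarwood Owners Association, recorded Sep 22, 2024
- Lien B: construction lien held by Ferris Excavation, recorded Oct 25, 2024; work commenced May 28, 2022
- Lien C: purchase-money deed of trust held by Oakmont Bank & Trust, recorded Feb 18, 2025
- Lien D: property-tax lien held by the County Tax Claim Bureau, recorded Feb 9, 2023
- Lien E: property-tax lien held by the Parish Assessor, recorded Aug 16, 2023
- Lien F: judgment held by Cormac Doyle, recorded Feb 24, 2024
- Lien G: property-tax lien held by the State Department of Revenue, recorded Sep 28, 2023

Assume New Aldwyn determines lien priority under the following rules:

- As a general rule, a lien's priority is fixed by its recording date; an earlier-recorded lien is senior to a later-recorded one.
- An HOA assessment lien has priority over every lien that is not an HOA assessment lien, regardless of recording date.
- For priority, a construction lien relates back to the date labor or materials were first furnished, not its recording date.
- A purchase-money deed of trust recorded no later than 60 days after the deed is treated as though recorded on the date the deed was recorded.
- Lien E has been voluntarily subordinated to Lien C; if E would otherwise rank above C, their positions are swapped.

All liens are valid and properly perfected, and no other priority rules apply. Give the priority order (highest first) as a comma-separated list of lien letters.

First, effective dates: B relates back to May 28, 2022 (work commenced); C was recorded 227 days after the deed — beyond 60 days — so no relation-back applies.
A is an HOA assessment lien, so it outranks all other liens regardless of date.
Remaining liens by effective date: B (May 28, 2022), D (Feb 9, 2023), E (Aug 16, 2023), G (Sep 28, 2023), F (Feb 24, 2024), C (Feb 18, 2025).
The subordination applies — E was senior to C — so E and C swap.

A, B, D, C, G, F, E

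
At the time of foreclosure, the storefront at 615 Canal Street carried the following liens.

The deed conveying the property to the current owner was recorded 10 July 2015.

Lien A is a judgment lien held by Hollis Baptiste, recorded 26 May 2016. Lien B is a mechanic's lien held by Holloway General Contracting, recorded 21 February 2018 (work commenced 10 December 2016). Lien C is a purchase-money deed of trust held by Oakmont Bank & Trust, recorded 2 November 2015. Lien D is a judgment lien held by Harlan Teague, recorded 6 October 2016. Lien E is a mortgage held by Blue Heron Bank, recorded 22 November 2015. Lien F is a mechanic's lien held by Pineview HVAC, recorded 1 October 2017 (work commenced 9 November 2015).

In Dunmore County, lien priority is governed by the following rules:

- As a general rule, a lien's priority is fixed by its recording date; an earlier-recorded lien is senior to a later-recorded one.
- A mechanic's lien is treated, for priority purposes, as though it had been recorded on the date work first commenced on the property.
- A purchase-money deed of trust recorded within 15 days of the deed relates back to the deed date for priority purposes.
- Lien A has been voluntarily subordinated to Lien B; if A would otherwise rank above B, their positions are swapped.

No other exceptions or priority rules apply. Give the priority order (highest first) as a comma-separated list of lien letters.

Effective dates after the stated exceptions: B relates back to 10 December 2016 (work commenced); C was recorded 115 days after the deed — beyond 15 days — so no relation-back applies; F relates back to 9 November 2015 (work commenced).
Ordering by effective date: C (2 November 2015), F (9 November 2015), E (22 November 2015), A (26 May 2016), D (6 October 2016), B (10 December 2016).
A is senior to B before the subordination, so the two trade places.

C, F, E, B, D, A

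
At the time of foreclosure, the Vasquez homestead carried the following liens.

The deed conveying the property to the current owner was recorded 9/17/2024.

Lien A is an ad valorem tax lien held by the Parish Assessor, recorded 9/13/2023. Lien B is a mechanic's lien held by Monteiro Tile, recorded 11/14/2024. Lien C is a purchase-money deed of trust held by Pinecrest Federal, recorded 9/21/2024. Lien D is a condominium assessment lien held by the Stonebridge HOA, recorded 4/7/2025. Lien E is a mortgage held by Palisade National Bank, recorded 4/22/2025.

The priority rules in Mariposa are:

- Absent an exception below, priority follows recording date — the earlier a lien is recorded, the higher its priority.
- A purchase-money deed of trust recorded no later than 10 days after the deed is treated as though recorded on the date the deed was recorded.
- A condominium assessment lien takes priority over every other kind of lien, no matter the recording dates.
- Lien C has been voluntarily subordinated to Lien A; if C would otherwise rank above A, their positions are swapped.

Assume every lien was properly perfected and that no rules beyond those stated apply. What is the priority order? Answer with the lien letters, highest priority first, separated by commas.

First, effective dates: C relates back to the deed date 9/17/2024.
D is a condominium assessment lien and takes priority over every other lien.
Ordering the rest by effective date: A (9/13/2023), C (9/17/2024), B (11/14/2024), E (4/22/2025).
Since C is not senior to A, the subordination leaves the order unchanged.

D, A, C, B, E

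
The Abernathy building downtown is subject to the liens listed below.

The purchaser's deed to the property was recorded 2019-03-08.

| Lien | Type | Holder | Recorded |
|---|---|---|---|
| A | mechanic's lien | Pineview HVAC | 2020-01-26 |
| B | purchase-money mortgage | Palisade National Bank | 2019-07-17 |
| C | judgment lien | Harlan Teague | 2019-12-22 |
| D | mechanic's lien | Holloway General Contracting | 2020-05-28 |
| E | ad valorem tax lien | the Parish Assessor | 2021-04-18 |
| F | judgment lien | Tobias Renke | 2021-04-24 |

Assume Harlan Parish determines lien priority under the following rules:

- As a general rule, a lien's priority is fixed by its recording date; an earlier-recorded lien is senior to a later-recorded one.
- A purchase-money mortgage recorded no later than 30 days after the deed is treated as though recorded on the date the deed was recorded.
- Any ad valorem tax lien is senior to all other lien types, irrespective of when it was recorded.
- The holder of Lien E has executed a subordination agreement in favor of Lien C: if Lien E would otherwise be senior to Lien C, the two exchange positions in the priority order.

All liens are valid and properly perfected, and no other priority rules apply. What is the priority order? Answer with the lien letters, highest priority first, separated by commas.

Effective dates after the stated exceptions: B was recorded 131 days after the deed, outside the 30-day window, so it keeps its recording date.
E is an ad valorem tax lien, so it outranks all other liens regardless of date.
Remaining liens by effective date: B (2019-07-17), C (2019-12-22), A (2020-01-26), D (2020-05-28), F (2021-04-24).
Because E would otherwise rank above C, the subordination swaps them.

C, B, E, A, D, F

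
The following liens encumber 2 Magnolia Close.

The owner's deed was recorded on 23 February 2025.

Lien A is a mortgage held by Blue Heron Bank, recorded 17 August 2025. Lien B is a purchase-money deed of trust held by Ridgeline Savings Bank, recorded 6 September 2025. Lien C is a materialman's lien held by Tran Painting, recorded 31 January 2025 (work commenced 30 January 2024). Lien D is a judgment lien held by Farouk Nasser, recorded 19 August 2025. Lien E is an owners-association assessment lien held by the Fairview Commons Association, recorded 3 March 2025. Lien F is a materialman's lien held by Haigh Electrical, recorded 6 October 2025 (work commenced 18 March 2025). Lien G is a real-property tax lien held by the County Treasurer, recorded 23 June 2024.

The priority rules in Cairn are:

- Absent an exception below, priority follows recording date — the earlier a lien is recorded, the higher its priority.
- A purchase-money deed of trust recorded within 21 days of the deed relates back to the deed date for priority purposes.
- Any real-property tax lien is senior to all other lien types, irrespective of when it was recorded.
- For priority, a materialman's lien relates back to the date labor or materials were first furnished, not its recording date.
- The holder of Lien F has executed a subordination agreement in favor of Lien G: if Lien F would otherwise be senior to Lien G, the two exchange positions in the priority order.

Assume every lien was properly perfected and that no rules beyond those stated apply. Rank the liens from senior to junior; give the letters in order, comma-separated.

Adjusting effective dates: B was recorded 195 days after the deed — beyond 21 days — so no relation-back applies; C's effective date is 30 January 2024, when work began; F relates back to 18 March 2025 (work commenced).
G is a real-property tax lien, so it outranks all other liens regardless of date.
Remaining liens by effective date: C (30 January 2024), E (3 March 2025), F (18 March 2025), A (17 August 2025), D (19 August 2025), B (6 September 2025).
F is already junior to G, so the subordination agreement changes nothing.

G, C, E, F, A, D, B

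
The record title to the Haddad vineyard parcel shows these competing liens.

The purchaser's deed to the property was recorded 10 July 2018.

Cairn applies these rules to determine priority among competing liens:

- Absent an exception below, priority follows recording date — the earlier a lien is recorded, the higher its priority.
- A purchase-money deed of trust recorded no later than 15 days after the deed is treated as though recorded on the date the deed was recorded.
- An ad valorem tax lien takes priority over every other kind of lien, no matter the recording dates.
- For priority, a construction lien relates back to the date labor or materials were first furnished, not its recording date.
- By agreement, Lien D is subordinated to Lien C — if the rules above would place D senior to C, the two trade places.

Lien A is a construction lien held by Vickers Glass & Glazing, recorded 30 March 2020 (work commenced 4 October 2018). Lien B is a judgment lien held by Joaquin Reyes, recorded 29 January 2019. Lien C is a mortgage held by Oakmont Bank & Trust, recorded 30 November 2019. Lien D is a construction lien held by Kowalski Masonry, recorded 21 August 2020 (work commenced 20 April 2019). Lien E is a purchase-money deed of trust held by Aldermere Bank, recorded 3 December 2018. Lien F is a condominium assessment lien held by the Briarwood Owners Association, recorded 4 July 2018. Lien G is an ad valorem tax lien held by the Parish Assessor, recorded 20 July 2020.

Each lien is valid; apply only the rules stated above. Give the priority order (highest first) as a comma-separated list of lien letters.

G, F, A, E, B, C, D

Adjusting effective dates: A's effective date is 4 October 2018, when work began; D relates back to 20 April 2019 (work commenced); E was recorded 146 days after the deed, outside the 15-day window, so it keeps its recording date.
G, as an ad valorem tax lien, has superpriority and ranks first.
The other liens, earliest effective date first: F (4 July 2018), A (4 October 2018), E (3 December 2018), B (29 January 2019), D (20 April 2019), C (30 November 2019).
D would otherwise be senior to C, so under the subordination agreement D and C exchange positions.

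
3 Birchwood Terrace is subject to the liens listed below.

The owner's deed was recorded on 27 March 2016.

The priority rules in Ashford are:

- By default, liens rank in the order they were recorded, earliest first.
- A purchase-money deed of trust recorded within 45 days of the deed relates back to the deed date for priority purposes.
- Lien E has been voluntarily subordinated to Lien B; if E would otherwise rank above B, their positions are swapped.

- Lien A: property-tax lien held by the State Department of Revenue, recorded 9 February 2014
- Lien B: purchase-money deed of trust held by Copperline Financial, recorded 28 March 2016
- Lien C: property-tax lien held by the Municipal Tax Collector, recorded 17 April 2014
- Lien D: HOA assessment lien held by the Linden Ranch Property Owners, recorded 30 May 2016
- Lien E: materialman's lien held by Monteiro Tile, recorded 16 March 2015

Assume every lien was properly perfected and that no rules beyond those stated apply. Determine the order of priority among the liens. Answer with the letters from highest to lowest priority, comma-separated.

A, C, B, E, D

Effective dates after the stated exceptions: B was recorded within the 45-day window, so its effective date is the deed date 27 March 2016.
Sorted by effective date: A (9 February 2014), C (17 April 2014), E (16 March 2015), B (27 March 2016), D (30 May 2016).
E would otherwise be senior to B, so under the subordination agreement E and B exchange positions.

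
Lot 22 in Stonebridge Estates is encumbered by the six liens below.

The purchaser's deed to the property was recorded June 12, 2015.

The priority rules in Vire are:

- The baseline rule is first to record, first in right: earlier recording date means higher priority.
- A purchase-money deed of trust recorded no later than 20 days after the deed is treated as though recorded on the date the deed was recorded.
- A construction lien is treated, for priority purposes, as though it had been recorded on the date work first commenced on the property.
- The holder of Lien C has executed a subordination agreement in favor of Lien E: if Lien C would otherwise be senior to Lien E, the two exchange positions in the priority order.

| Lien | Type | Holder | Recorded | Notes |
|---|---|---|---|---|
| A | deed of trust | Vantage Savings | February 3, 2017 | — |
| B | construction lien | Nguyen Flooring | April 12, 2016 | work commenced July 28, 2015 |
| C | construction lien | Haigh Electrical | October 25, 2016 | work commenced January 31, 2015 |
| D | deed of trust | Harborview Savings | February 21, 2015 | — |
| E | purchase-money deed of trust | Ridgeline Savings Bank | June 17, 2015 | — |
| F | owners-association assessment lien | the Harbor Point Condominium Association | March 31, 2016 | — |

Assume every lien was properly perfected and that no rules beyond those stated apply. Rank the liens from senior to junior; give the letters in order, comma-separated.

E, D, C, B, F, A

Adjusting effective dates: B is treated as recorded July 28, 2015, the work-commencement date; C's effective date is January 31, 2015, when work began; E was recorded within the 20-day window, so its effective date is the deed date June 12, 2015.
Sorted by effective date: C (January 31, 2015), D (February 21, 2015), E (June 12, 2015), B (July 28, 2015), F (March 31, 2016), A (February 3, 2017).
Because C would otherwise rank above E, the subordination swaps them.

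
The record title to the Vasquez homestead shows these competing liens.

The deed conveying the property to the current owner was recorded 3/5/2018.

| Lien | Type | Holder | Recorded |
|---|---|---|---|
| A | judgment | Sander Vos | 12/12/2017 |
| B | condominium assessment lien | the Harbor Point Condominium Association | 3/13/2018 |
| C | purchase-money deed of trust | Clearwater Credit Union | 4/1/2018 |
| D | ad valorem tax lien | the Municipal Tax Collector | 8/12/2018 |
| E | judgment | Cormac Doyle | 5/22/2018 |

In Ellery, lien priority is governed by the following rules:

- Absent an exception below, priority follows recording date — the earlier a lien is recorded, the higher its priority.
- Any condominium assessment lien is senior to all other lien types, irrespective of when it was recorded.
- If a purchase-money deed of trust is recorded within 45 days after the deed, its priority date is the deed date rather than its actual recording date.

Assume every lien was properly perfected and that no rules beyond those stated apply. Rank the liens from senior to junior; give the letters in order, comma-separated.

Effective dates: C was recorded within the 45-day window, so its effective date is the deed date 3/5/2018.
B is a condominium assessment lien, so it outranks all other liens regardless of date.
Ordering the rest by effective date: A (12/12/2017), C (3/5/2018), E (5/22/2018), D (8/12/2018).

B, A, C, E, D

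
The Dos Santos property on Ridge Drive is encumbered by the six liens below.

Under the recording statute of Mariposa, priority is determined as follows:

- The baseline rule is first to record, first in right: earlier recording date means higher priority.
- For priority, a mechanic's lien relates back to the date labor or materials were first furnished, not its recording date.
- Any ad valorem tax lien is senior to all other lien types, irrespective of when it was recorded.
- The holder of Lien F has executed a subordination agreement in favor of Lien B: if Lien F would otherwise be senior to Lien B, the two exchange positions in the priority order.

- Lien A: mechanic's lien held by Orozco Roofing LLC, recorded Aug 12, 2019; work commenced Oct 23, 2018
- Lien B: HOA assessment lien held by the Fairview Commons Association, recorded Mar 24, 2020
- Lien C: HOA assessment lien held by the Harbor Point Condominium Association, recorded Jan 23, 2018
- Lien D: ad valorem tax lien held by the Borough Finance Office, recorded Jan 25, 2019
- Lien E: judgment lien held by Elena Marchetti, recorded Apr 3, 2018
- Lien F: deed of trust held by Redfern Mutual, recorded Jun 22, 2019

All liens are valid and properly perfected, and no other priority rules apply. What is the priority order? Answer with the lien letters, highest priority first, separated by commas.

Adjusting effective dates: A relates back to Oct 23, 2018 (work commenced).
D is an ad valorem tax lien, so it outranks all other liens regardless of date.
Ordering the rest by effective date: C (Jan 23, 2018), E (Apr 3, 2018), A (Oct 23, 2018), F (Jun 22, 2019), B (Mar 24, 2020).
F would otherwise be senior to B, so under the subordination agreement F and B exchange positions.

D, C, E, A, B, F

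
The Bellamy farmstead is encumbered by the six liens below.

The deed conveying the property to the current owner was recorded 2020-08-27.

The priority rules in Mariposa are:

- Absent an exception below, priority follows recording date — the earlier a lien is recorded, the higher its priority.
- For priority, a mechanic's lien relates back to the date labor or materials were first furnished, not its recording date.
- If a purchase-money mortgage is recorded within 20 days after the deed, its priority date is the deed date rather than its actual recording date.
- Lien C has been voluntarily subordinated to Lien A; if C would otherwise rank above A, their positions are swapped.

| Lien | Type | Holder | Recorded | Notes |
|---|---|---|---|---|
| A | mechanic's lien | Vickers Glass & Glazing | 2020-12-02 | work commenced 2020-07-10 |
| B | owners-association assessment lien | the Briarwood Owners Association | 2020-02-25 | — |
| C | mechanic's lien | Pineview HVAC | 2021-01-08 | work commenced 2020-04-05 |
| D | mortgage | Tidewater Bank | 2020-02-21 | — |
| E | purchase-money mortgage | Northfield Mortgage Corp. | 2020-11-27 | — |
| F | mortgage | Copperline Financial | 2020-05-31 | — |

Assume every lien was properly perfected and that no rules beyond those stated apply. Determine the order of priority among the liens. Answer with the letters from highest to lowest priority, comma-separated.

Effective dates after the stated exceptions: A's effective date is 2020-07-10, when work began; C is treated as recorded 2020-04-05, the work-commencement date; E was recorded 92 days after the deed — beyond 20 days — so no relation-back applies.
By effective date: D (2020-02-21), B (2020-02-25), C (2020-04-05), F (2020-05-31), A (2020-07-10), E (2020-11-27).
C would otherwise be senior to A, so under the subordination agreement C and A exchange positions.

D, B, A, F, C, E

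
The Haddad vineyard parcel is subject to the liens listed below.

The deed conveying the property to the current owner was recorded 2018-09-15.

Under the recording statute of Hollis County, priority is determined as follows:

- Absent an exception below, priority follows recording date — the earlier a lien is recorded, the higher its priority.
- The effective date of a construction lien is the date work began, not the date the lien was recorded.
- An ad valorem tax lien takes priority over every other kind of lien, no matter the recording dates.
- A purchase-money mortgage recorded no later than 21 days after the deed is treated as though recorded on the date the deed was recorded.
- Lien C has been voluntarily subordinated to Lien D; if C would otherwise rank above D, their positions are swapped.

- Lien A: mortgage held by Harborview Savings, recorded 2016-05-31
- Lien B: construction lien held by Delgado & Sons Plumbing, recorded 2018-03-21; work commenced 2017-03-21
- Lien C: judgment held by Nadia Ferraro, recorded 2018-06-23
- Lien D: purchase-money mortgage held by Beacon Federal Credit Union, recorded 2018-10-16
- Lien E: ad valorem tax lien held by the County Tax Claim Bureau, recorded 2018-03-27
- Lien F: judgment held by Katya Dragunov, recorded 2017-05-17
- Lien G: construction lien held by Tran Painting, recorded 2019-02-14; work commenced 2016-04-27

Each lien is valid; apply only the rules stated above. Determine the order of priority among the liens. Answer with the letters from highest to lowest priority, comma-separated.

Adjusting effective dates: B's effective date is 2017-03-21, when work began; D was recorded 31 days after the deed, outside the 21-day window, so it keeps its recording date; G relates back to 2016-04-27 (work commenced).
E is an ad valorem tax lien, so it outranks all other liens regardless of date.
Ordering the rest by effective date: G (2016-04-27), A (2016-05-31), B (2017-03-21), F (2017-05-17), C (2018-06-23), D (2018-10-16).
C is senior to D before the subordination, so the two trade places.

E, G, A, B, F, D, C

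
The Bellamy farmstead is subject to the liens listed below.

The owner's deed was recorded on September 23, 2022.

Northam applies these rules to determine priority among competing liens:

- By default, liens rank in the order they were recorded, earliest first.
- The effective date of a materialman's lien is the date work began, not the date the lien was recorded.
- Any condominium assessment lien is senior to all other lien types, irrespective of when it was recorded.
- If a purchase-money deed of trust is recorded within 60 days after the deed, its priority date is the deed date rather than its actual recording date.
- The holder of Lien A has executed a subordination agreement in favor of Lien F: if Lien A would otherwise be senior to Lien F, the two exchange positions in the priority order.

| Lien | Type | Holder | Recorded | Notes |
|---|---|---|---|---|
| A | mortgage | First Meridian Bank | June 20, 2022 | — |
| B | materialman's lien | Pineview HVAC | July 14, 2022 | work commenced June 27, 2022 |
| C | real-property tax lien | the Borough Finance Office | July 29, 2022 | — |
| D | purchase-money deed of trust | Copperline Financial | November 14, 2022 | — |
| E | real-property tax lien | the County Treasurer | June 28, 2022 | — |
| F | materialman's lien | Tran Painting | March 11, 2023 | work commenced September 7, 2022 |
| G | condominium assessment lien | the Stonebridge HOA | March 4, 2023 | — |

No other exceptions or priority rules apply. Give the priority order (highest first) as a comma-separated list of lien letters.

Effective dates after the stated exceptions: B is treated as recorded June 27, 2022, the work-commencement date; D was recorded within the 60-day window, so its effective date is the deed date September 23, 2022; F's effective date is September 7, 2022, when work began.
G is a condominium assessment lien and takes priority over every other lien.
Among the remaining liens, by effective date: A (June 20, 2022), B (June 27, 2022), E (June 28, 2022), C (July 29, 2022), F (September 7, 2022), D (September 23, 2022).
The subordination applies — A was senior to F — so A and F swap.

G, F, B, E, C, A, D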